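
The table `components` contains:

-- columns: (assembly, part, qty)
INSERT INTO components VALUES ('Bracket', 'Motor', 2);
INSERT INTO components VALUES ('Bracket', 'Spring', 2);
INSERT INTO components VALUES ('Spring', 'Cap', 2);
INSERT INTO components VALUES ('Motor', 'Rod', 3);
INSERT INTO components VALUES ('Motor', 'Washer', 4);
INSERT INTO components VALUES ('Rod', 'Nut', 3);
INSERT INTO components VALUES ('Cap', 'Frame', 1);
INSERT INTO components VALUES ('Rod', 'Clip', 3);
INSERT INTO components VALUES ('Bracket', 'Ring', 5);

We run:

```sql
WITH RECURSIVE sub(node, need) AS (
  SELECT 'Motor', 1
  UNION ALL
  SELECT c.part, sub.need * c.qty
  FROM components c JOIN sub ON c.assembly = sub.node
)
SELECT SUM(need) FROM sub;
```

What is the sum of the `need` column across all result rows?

26

Base: (Motor, need=1).
Iteration 1: components of {Motor} -> Rod = 1*3 = 3, Washer = 1*4 = 4.
Iteration 2: components of {Rod,Washer} -> Clip = 3*3 = 9, Nut = 3*3 = 9.
Iteration 3: no further components; recursion stops.
SUM(need) = 1 + 3 + 4 + 9 + 9 = 26.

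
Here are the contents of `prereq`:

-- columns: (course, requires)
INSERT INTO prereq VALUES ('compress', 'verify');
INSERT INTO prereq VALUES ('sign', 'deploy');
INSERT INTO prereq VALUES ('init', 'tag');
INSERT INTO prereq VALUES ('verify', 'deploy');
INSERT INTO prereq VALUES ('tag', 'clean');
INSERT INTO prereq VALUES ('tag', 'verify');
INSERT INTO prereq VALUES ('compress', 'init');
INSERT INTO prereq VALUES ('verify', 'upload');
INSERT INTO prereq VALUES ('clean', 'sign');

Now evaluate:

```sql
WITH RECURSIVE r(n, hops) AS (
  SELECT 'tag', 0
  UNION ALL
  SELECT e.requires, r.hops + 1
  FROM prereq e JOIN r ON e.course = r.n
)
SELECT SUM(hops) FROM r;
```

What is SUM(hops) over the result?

Base: (tag, hops=0).
Iteration 1: edges from {tag} -> (clean, hops=1), (verify, hops=1).
Iteration 2: edges from {clean,verify} -> (deploy, hops=2), (sign, hops=2), (upload, hops=2).
Iteration 3: edges from {deploy,sign,upload} -> (deploy, hops=3).
Iteration 4: no outgoing edges from {deploy}; recursion stops.
SUM(hops) = 0 + 1 + 1 + 2 + 2 + 2 + 3 = 11.

11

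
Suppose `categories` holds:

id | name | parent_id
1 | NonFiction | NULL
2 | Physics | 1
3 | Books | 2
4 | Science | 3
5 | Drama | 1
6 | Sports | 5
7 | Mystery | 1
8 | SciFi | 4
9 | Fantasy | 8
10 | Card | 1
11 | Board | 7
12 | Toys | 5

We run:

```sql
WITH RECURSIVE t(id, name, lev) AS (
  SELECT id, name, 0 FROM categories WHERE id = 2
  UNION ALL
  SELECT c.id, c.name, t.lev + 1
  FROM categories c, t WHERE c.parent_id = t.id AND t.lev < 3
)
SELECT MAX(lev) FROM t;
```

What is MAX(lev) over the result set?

3

Base: id=2 (Physics) at lev 0.
Iteration 1: rows with parent_id in {2} -> Books (id 3, lev 1).
Iteration 2: rows with parent_id in {3} -> Science (id 4, lev 2).
Iteration 3: rows with parent_id in {4} -> SciFi (id 8, lev 3).
Iteration 4: lev < 3 fails for all current rows; recursion stops.
lev values: 0, 1, 2, 3; the maximum is 3.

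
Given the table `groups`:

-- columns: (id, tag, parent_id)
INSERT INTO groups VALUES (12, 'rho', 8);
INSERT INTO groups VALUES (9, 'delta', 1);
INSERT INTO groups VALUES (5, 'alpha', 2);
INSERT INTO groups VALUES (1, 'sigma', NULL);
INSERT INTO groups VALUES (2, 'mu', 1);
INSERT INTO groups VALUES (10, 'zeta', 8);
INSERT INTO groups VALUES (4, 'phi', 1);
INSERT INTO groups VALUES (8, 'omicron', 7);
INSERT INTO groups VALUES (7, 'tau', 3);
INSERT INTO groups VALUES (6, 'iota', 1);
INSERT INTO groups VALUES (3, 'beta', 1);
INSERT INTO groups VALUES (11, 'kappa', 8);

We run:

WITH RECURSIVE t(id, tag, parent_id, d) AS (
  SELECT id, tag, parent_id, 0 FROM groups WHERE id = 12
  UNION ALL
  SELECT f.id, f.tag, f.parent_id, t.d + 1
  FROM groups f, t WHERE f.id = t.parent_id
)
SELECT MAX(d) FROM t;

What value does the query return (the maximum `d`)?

Base: id=12 (rho), parent_id=8, d 0.
Iteration 1: join on id=8 -> omicron (id 8, parent_id=7, d 1).
Iteration 2: join on id=7 -> tau (id 7, parent_id=3, d 2).
Iteration 3: join on id=3 -> beta (id 3, parent_id=1, d 3).
Iteration 4: join on id=1 -> sigma (id 1, parent_id=NULL, d 4).
Iteration 5: parent_id is NULL; no match; recursion stops.
d values: 0, 1, 2, 3, 4; the maximum is 4.

4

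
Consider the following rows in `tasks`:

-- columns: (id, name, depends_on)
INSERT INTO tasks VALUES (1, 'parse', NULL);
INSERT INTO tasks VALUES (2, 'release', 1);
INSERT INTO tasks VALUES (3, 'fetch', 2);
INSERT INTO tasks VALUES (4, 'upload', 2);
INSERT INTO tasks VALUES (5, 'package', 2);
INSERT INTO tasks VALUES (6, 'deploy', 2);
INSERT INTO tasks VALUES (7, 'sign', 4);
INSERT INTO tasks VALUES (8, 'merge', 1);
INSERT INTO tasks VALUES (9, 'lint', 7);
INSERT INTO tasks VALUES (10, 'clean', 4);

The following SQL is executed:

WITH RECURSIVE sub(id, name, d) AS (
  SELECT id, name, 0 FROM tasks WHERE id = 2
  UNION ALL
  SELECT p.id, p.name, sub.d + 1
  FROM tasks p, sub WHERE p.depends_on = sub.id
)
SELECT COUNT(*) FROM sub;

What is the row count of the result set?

8

Base: id=2 (release) at d 0.
Iteration 1: rows with depends_on in {2} -> fetch (id 3, d 1), upload (id 4, d 1), package (id 5, d 1), deploy (id 6, d 1).
Iteration 2: rows with depends_on in {3,4,5,6} -> sign (id 7, d 2), clean (id 10, d 2).
Iteration 3: rows with depends_on in {7,10} -> lint (id 9, d 3).
Iteration 4: no rows with depends_on in {9}; recursion stops.
Total rows emitted: 8.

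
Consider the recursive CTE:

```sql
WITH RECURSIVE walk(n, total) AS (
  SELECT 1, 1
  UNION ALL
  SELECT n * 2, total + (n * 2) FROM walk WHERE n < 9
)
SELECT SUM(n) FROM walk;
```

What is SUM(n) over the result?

31

Base: n=1, total=1.
Iteration 1: 1 < 9 holds -> n = 1 * 2 = 2, total = 1 + 2 = 3.
Iteration 2: 2 < 9 holds -> n = 2 * 2 = 4, total = 3 + 4 = 7.
Iteration 3: 4 < 9 holds -> n = 4 * 2 = 8, total = 7 + 8 = 15.
Iteration 4: 8 < 9 holds -> n = 8 * 2 = 16, total = 15 + 16 = 31.
Iteration 5: 16 < 9 fails; recursion stops.
SUM(n) = 1 + 2 + 4 + 8 + 16 = 31.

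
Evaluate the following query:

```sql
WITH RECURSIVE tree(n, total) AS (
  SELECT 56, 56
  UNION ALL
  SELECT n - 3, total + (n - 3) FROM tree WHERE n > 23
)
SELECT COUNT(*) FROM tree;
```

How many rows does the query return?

12

Base: n=56, total=56.
Iteration 1: 56 > 23 holds -> n = 56 - 3 = 53, total = 56 + 53 = 109.
Iteration 2: 53 > 23 holds -> n = 53 - 3 = 50, total = 109 + 50 = 159.
Iteration 3: 50 > 23 holds -> n = 50 - 3 = 47, total = 159 + 47 = 206.
Iteration 4: 47 > 23 holds -> n = 47 - 3 = 44, total = 206 + 44 = 250.
Iteration 5: 44 > 23 holds -> n = 44 - 3 = 41, total = 250 + 41 = 291.
Iteration 6: 41 > 23 holds -> n = 41 - 3 = 38, total = 291 + 38 = 329.
Iteration 7: 38 > 23 holds -> n = 38 - 3 = 35, total = 329 + 35 = 364.
Iteration 8: 35 > 23 holds -> n = 35 - 3 = 32, total = 364 + 32 = 396.
Iteration 9: 32 > 23 holds -> n = 32 - 3 = 29, total = 396 + 29 = 425.
Iteration 10: 29 > 23 holds -> n = 29 - 3 = 26, total = 425 + 26 = 451.
Iteration 11: 26 > 23 holds -> n = 26 - 3 = 23, total = 451 + 23 = 474.
Iteration 12: 23 > 23 fails; recursion stops.
Total rows emitted: 12.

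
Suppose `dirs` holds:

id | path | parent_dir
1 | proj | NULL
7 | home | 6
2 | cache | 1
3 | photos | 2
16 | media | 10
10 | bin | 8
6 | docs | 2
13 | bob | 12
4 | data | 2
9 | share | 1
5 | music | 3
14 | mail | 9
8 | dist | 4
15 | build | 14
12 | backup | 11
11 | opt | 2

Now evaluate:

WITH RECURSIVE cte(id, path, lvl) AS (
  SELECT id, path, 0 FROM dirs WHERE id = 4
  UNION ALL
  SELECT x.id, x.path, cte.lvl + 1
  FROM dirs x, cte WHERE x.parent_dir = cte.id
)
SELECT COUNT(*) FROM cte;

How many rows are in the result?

Base: id=4 (data) at lvl 0.
Iteration 1: rows with parent_dir in {4} -> dist (id 8, lvl 1).
Iteration 2: rows with parent_dir in {8} -> bin (id 10, lvl 2).
Iteration 3: rows with parent_dir in {10} -> media (id 16, lvl 3).
Iteration 4: no rows with parent_dir in {16}; recursion stops.
Total rows emitted: 4.

4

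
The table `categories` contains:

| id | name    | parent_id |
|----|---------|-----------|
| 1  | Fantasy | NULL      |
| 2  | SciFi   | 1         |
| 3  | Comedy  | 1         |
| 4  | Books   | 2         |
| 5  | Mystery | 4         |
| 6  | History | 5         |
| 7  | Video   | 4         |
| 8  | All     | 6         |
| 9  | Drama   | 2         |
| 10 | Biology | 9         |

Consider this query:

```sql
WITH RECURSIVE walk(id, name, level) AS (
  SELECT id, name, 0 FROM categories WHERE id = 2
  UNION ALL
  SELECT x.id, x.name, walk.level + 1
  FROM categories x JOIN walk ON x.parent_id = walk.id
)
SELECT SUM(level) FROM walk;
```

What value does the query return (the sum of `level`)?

15

Base: id=2 (SciFi) at level 0.
Iteration 1: rows with parent_id in {2} -> Books (id 4, level 1), Drama (id 9, level 1).
Iteration 2: rows with parent_id in {4,9} -> Mystery (id 5, level 2), Video (id 7, level 2), Biology (id 10, level 2).
Iteration 3: rows with parent_id in {5,7,10} -> History (id 6, level 3).
Iteration 4: rows with parent_id in {6} -> All (id 8, level 4).
Iteration 5: no rows with parent_id in {8}; recursion stops.
SUM(level) = 0 + 1 + 1 + 2 + 2 + 2 + 3 + 4 = 15.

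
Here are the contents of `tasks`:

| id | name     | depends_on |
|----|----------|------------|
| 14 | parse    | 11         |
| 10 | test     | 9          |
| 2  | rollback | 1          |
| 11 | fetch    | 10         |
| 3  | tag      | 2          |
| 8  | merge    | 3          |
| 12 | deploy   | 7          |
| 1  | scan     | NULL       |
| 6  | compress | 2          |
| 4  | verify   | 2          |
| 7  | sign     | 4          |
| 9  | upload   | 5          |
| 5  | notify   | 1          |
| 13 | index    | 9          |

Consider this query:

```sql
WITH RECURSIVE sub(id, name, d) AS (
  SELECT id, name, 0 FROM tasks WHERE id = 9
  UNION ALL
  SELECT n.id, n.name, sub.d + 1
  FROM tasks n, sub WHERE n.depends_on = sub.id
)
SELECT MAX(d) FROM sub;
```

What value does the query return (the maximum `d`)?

3

Base: id=9 (upload) at d 0.
Iteration 1: rows with depends_on in {9} -> test (id 10, d 1), index (id 13, d 1).
Iteration 2: rows with depends_on in {10,13} -> fetch (id 11, d 2).
Iteration 3: rows with depends_on in {11} -> parse (id 14, d 3).
Iteration 4: no rows with depends_on in {14}; recursion stops.
d values: 0, 1, 1, 2, 3; the maximum is 3.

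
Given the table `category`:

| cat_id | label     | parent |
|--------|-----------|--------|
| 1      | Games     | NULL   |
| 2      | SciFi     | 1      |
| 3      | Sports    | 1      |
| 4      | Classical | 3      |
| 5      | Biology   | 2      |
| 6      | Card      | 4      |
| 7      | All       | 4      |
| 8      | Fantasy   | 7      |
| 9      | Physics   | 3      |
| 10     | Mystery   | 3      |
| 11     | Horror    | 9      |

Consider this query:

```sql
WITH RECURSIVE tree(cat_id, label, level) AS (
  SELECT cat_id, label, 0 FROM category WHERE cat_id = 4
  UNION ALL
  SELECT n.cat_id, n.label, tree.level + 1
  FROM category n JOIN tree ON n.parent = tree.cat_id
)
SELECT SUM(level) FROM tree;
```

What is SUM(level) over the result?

Base: cat_id=4 (Classical) at level 0.
Iteration 1: rows with parent in {4} -> Card (id 6, level 1), All (id 7, level 1).
Iteration 2: rows with parent in {6,7} -> Fantasy (id 8, level 2).
Iteration 3: no rows with parent in {8}; recursion stops.
SUM(level) = 0 + 1 + 1 + 2 = 4.

4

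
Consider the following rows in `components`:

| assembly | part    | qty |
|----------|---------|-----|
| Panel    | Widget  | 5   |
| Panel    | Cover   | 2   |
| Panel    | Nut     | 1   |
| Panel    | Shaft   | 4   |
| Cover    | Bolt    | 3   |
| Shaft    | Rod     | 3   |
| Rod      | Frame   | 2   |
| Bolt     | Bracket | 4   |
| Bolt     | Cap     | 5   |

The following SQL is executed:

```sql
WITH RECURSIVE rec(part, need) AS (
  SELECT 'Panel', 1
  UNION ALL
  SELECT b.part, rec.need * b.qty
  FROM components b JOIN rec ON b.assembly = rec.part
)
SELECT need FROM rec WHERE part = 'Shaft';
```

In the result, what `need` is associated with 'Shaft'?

Base: (Panel, need=1).
Iteration 1: components of {Panel} -> Cover = 1*2 = 2, Nut = 1*1 = 1, Shaft = 1*4 = 4, Widget = 1*5 = 5.
Iteration 2: components of {Cover,Nut,Shaft,Widget} -> Bolt = 2*3 = 6, Rod = 4*3 = 12.
Iteration 3: components of {Bolt,Rod} -> Bracket = 6*4 = 24, Cap = 6*5 = 30, Frame = 12*2 = 24.
Iteration 4: no further components; recursion stops.

4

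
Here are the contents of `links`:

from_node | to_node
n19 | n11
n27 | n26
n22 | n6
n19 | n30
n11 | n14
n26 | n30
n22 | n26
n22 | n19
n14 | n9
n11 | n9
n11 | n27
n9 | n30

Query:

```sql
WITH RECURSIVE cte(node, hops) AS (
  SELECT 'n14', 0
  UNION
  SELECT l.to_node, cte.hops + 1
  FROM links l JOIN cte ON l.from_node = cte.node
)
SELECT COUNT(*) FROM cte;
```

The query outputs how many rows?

Base: (n14, hops=0).
Iteration 1: edges from {n14} -> (n9, hops=1).
Iteration 2: edges from {n9} -> (n30, hops=2).
Iteration 3: no outgoing edges from {n30}; recursion stops.
Total rows emitted: 3.

3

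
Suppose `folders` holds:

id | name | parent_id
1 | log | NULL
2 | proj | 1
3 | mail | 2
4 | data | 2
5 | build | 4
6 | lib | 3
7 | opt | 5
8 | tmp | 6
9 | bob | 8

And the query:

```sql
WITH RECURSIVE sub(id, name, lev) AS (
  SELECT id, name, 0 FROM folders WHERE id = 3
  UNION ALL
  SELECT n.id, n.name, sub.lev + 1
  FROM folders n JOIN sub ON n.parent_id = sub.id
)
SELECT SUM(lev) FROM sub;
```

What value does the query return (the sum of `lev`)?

6

Base: id=3 (mail) at lev 0.
Iteration 1: rows with parent_id in {3} -> lib (id 6, lev 1).
Iteration 2: rows with parent_id in {6} -> tmp (id 8, lev 2).
Iteration 3: rows with parent_id in {8} -> bob (id 9, lev 3).
Iteration 4: no rows with parent_id in {9}; recursion stops.
SUM(lev) = 0 + 1 + 2 + 3 = 6.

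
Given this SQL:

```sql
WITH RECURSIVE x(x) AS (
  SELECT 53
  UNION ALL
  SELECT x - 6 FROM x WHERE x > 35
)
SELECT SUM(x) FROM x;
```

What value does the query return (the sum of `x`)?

Base: x=53.
Iteration 1: 53 > 35 holds -> x = 53 - 6 = 47.
Iteration 2: 47 > 35 holds -> x = 47 - 6 = 41.
Iteration 3: 41 > 35 holds -> x = 41 - 6 = 35.
Iteration 4: 35 > 35 fails; recursion stops.
SUM(x) = 53 + 47 + 41 + 35 = 176.

176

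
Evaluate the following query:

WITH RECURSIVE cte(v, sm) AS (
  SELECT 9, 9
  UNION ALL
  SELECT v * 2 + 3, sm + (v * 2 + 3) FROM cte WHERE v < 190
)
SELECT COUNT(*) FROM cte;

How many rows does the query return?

6

Base: v=9, sm=9.
Iteration 1: 9 < 190 holds -> v = 9 * 2 + 3 = 21, sm = 9 + 21 = 30.
Iteration 2: 21 < 190 holds -> v = 21 * 2 + 3 = 45, sm = 30 + 45 = 75.
Iteration 3: 45 < 190 holds -> v = 45 * 2 + 3 = 93, sm = 75 + 93 = 168.
Iteration 4: 93 < 190 holds -> v = 93 * 2 + 3 = 189, sm = 168 + 189 = 357.
Iteration 5: 189 < 190 holds -> v = 189 * 2 + 3 = 381, sm = 357 + 381 = 738.
Iteration 6: 381 < 190 fails; recursion stops.
Total rows emitted: 6.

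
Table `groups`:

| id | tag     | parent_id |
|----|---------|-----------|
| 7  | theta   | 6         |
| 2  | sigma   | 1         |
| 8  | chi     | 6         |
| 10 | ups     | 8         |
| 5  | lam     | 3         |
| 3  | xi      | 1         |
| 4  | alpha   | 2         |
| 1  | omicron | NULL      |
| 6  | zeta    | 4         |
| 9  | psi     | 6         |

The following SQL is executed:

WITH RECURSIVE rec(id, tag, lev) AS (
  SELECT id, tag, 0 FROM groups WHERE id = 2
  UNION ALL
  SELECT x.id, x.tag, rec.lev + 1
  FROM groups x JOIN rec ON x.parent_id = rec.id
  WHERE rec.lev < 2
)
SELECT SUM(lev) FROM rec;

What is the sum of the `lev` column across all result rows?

3

Base: id=2 (sigma) at lev 0.
Iteration 1: rows with parent_id in {2} -> alpha (id 4, lev 1).
Iteration 2: rows with parent_id in {4} -> zeta (id 6, lev 2).
Iteration 3: lev < 2 fails for all current rows; recursion stops.
SUM(lev) = 0 + 1 + 2 = 3.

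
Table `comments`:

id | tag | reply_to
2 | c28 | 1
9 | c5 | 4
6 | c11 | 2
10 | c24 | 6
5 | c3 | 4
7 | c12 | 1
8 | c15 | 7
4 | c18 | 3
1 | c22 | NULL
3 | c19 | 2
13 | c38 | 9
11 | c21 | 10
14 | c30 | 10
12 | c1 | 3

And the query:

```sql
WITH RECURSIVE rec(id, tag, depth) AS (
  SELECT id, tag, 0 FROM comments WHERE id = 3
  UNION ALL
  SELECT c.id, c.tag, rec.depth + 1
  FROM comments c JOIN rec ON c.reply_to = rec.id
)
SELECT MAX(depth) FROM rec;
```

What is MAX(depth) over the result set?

3

Base: id=3 (c19) at depth 0.
Iteration 1: rows with reply_to in {3} -> c18 (id 4, depth 1), c1 (id 12, depth 1).
Iteration 2: rows with reply_to in {4,12} -> c3 (id 5, depth 2), c5 (id 9, depth 2).
Iteration 3: rows with reply_to in {5,9} -> c38 (id 13, depth 3).
Iteration 4: no rows with reply_to in {13}; recursion stops.
depth values: 0, 1, 1, 2, 2, 3; the maximum is 3.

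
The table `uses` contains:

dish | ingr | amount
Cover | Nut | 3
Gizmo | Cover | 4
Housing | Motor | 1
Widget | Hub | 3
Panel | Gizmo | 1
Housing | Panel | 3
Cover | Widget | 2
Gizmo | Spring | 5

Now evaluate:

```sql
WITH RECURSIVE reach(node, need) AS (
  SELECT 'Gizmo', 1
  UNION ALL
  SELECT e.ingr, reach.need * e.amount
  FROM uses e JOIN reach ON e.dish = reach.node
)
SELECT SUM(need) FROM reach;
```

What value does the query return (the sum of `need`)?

Base: (Gizmo, need=1).
Iteration 1: components of {Gizmo} -> Cover = 1*4 = 4, Spring = 1*5 = 5.
Iteration 2: components of {Cover,Spring} -> Nut = 4*3 = 12, Widget = 4*2 = 8.
Iteration 3: components of {Nut,Widget} -> Hub = 8*3 = 24.
Iteration 4: no further components; recursion stops.
SUM(need) = 1 + 5 + 4 + 8 + 12 + 24 = 54.

54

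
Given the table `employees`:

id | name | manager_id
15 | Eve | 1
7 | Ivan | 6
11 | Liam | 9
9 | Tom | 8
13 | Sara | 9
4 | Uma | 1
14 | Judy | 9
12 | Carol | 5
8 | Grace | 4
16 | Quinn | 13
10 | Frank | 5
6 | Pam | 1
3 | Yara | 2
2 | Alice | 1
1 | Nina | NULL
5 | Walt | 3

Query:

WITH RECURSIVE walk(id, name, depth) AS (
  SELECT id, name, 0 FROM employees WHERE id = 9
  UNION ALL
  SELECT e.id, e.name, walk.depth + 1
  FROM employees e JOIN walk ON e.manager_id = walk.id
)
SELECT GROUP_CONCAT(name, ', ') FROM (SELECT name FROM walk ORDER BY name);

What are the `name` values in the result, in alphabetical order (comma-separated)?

Judy, Liam, Quinn, Sara, Tom

Base: id=9 (Tom) at depth 0.
Iteration 1: rows with manager_id in {9} -> Liam (id 11, depth 1), Sara (id 13, depth 1), Judy (id 14, depth 1).
Iteration 2: rows with manager_id in {11,13,14} -> Quinn (id 16, depth 2).
Iteration 3: no rows with manager_id in {16}; recursion stops.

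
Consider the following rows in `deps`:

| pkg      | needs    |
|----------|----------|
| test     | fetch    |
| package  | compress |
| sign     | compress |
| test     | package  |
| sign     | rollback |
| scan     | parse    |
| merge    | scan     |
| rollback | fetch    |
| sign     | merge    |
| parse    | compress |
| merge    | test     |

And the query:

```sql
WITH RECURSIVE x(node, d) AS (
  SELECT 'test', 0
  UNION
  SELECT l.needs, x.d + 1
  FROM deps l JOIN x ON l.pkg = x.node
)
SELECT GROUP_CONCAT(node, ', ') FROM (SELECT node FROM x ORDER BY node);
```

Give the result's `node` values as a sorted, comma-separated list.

compress, fetch, package, test

Base: (test, d=0).
Iteration 1: edges from {test} -> (fetch, d=1), (package, d=1).
Iteration 2: edges from {fetch,package} -> (compress, d=2).
Iteration 3: no outgoing edges from {compress}; recursion stops.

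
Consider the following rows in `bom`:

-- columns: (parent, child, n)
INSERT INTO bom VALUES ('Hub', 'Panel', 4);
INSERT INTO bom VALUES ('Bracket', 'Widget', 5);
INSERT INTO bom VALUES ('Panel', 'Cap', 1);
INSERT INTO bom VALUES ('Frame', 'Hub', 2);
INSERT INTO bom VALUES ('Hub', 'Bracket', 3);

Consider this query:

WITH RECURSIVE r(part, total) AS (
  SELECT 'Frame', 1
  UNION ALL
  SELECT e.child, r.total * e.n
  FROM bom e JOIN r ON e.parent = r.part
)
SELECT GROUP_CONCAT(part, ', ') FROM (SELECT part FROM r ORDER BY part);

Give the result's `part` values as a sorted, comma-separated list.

Bracket, Cap, Frame, Hub, Panel, Widget

Base: (Frame, total=1).
Iteration 1: components of {Frame} -> Hub = 1*2 = 2.
Iteration 2: components of {Hub} -> Bracket = 2*3 = 6, Panel = 2*4 = 8.
Iteration 3: components of {Bracket,Panel} -> Cap = 8*1 = 8, Widget = 6*5 = 30.
Iteration 4: no further components; recursion stops.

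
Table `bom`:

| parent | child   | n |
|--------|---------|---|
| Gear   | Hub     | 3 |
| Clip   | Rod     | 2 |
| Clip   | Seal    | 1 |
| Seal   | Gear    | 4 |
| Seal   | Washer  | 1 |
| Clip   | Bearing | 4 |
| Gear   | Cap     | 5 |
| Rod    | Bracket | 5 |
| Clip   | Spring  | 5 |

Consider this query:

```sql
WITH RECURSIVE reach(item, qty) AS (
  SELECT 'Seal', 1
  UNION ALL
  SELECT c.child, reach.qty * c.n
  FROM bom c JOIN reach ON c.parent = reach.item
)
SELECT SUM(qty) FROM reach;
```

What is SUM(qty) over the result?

38

Base: (Seal, qty=1).
Iteration 1: components of {Seal} -> Gear = 1*4 = 4, Washer = 1*1 = 1.
Iteration 2: components of {Gear,Washer} -> Cap = 4*5 = 20, Hub = 4*3 = 12.
Iteration 3: no further components; recursion stops.
SUM(qty) = 1 + 4 + 1 + 12 + 20 = 38.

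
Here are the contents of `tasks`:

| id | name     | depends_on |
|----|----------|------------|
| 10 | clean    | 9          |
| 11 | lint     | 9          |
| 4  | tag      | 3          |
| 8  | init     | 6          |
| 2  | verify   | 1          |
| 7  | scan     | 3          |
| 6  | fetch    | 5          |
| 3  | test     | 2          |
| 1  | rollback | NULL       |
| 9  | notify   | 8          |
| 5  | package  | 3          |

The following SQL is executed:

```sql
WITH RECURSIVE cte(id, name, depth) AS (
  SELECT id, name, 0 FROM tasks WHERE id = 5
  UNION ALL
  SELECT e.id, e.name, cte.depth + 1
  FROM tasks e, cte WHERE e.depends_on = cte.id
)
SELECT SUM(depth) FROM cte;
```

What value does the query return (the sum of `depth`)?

14

Base: id=5 (package) at depth 0.
Iteration 1: rows with depends_on in {5} -> fetch (id 6, depth 1).
Iteration 2: rows with depends_on in {6} -> init (id 8, depth 2).
Iteration 3: rows with depends_on in {8} -> notify (id 9, depth 3).
Iteration 4: rows with depends_on in {9} -> clean (id 10, depth 4), lint (id 11, depth 4).
Iteration 5: no rows with depends_on in {10,11}; recursion stops.
SUM(depth) = 0 + 1 + 2 + 3 + 4 + 4 = 14.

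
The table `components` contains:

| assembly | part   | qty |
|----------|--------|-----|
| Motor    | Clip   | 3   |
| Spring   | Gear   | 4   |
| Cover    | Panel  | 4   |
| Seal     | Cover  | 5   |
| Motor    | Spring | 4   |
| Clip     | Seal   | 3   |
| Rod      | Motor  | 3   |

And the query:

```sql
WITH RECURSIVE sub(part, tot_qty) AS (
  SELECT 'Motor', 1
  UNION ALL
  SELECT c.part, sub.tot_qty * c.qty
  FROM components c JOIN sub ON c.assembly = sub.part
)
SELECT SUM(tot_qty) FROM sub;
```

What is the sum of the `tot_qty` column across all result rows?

258

Base: (Motor, tot_qty=1).
Iteration 1: components of {Motor} -> Clip = 1*3 = 3, Spring = 1*4 = 4.
Iteration 2: components of {Clip,Spring} -> Gear = 4*4 = 16, Seal = 3*3 = 9.
Iteration 3: components of {Gear,Seal} -> Cover = 9*5 = 45.
Iteration 4: components of {Cover} -> Panel = 45*4 = 180.
Iteration 5: no further components; recursion stops.
SUM(tot_qty) = 1 + 3 + 4 + 9 + 16 + 45 + 180 = 258.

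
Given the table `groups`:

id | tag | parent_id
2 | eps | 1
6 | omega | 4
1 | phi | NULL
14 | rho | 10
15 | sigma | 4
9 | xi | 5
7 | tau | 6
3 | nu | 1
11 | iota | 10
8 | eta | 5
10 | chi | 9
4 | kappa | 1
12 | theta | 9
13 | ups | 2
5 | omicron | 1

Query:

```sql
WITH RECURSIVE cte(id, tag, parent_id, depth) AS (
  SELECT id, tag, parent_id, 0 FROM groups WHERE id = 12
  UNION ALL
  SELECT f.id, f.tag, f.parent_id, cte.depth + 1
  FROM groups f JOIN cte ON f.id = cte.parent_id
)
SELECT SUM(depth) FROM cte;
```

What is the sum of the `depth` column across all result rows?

6

Base: id=12 (theta), parent_id=9, depth 0.
Iteration 1: join on id=9 -> xi (id 9, parent_id=5, depth 1).
Iteration 2: join on id=5 -> omicron (id 5, parent_id=1, depth 2).
Iteration 3: join on id=1 -> phi (id 1, parent_id=NULL, depth 3).
Iteration 4: parent_id is NULL; no match; recursion stops.
SUM(depth) = 0 + 1 + 2 + 3 = 6.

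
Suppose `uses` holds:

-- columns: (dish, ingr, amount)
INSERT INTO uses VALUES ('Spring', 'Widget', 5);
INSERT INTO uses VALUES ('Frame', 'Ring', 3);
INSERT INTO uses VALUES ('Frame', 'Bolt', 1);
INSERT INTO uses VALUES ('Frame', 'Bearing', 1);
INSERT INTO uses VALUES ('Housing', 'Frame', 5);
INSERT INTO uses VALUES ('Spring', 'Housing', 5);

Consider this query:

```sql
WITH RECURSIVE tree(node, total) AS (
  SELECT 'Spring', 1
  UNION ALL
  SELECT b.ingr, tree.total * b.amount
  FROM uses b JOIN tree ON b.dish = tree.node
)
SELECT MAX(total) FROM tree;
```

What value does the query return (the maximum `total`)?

Base: (Spring, total=1).
Iteration 1: components of {Spring} -> Housing = 1*5 = 5, Widget = 1*5 = 5.
Iteration 2: components of {Housing,Widget} -> Frame = 5*5 = 25.
Iteration 3: components of {Frame} -> Bearing = 25*1 = 25, Bolt = 25*1 = 25, Ring = 25*3 = 75.
Iteration 4: no further components; recursion stops.
total values: 1, 5, 5, 25, 25, 75, 25; the maximum is 75.

75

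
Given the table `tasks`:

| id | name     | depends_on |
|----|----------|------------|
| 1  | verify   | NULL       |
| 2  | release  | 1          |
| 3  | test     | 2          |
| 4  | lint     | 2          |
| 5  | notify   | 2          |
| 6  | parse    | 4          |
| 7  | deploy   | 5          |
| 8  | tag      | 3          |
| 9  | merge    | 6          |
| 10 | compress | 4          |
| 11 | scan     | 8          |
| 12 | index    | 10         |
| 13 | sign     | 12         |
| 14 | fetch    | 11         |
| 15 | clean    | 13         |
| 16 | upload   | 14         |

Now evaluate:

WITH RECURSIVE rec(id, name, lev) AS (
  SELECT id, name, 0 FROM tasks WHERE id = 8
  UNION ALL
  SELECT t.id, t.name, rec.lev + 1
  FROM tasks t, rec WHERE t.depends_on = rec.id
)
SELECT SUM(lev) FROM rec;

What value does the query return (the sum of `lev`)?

6

Base: id=8 (tag) at lev 0.
Iteration 1: rows with depends_on in {8} -> scan (id 11, lev 1).
Iteration 2: rows with depends_on in {11} -> fetch (id 14, lev 2).
Iteration 3: rows with depends_on in {14} -> upload (id 16, lev 3).
Iteration 4: no rows with depends_on in {16}; recursion stops.
SUM(lev) = 0 + 1 + 2 + 3 = 6.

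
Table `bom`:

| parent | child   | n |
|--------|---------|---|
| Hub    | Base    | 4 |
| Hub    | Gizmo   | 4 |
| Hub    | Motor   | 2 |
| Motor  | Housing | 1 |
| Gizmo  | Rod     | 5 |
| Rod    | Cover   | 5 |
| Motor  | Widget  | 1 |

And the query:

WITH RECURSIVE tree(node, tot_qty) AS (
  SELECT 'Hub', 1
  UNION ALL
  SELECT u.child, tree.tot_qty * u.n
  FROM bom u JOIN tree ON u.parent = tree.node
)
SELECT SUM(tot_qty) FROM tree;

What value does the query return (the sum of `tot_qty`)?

135

Base: (Hub, tot_qty=1).
Iteration 1: components of {Hub} -> Base = 1*4 = 4, Gizmo = 1*4 = 4, Motor = 1*2 = 2.
Iteration 2: components of {Base,Gizmo,Motor} -> Housing = 2*1 = 2, Rod = 4*5 = 20, Widget = 2*1 = 2.
Iteration 3: components of {Housing,Rod,Widget} -> Cover = 20*5 = 100.
Iteration 4: no further components; recursion stops.
SUM(tot_qty) = 1 + 4 + 4 + 2 + 20 + 2 + 2 + 100 = 135.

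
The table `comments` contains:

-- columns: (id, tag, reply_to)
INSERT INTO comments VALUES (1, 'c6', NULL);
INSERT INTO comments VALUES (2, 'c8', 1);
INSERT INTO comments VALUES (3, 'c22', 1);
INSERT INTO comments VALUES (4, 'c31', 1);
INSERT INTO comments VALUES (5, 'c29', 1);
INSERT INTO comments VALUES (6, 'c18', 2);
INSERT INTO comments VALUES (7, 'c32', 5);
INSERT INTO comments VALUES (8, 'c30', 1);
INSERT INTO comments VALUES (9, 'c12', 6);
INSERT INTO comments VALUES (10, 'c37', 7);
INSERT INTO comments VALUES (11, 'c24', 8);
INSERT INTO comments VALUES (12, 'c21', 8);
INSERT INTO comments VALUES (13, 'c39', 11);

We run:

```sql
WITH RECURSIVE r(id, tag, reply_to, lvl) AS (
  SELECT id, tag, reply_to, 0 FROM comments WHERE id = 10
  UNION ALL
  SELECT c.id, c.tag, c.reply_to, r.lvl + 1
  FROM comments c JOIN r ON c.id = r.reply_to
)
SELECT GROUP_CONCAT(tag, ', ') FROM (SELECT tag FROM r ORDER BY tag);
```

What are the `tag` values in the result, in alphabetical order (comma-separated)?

c29, c32, c37, c6

Base: id=10 (c37), reply_to=7, lvl 0.
Iteration 1: join on id=7 -> c32 (id 7, reply_to=5, lvl 1).
Iteration 2: join on id=5 -> c29 (id 5, reply_to=1, lvl 2).
Iteration 3: join on id=1 -> c6 (id 1, reply_to=NULL, lvl 3).
Iteration 4: reply_to is NULL; no match; recursion stops.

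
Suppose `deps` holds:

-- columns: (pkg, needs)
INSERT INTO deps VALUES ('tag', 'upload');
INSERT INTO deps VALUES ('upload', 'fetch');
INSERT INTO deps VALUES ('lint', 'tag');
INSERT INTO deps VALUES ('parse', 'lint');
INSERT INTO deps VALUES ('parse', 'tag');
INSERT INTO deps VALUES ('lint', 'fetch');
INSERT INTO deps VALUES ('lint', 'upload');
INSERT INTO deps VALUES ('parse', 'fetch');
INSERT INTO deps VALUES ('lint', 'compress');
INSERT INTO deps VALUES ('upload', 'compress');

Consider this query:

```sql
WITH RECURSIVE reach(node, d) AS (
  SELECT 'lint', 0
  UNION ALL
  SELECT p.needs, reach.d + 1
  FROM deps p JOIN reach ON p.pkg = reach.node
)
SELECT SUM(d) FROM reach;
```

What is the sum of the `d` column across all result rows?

16

Base: (lint, d=0).
Iteration 1: edges from {lint} -> (compress, d=1), (fetch, d=1), (tag, d=1), (upload, d=1).
Iteration 2: edges from {compress,fetch,tag,upload} -> (compress, d=2), (fetch, d=2), (upload, d=2).
Iteration 3: edges from {compress,fetch,upload} -> (compress, d=3), (fetch, d=3).
Iteration 4: no outgoing edges from {compress,fetch}; recursion stops.
SUM(d) = 0 + 1 + 1 + 1 + 1 + 2 + 2 + 2 + 3 + 3 = 16.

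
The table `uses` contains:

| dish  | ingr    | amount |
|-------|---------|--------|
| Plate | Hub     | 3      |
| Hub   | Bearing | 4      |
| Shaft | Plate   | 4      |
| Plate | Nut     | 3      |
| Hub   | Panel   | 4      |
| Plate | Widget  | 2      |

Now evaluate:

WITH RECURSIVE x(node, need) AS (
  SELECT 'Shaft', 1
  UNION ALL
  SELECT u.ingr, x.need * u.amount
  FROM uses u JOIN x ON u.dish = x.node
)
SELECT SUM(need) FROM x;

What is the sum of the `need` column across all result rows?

Base: (Shaft, need=1).
Iteration 1: components of {Shaft} -> Plate = 1*4 = 4.
Iteration 2: components of {Plate} -> Hub = 4*3 = 12, Nut = 4*3 = 12, Widget = 4*2 = 8.
Iteration 3: components of {Hub,Nut,Widget} -> Bearing = 12*4 = 48, Panel = 12*4 = 48.
Iteration 4: no further components; recursion stops.
SUM(need) = 1 + 4 + 12 + 12 + 8 + 48 + 48 = 133.

133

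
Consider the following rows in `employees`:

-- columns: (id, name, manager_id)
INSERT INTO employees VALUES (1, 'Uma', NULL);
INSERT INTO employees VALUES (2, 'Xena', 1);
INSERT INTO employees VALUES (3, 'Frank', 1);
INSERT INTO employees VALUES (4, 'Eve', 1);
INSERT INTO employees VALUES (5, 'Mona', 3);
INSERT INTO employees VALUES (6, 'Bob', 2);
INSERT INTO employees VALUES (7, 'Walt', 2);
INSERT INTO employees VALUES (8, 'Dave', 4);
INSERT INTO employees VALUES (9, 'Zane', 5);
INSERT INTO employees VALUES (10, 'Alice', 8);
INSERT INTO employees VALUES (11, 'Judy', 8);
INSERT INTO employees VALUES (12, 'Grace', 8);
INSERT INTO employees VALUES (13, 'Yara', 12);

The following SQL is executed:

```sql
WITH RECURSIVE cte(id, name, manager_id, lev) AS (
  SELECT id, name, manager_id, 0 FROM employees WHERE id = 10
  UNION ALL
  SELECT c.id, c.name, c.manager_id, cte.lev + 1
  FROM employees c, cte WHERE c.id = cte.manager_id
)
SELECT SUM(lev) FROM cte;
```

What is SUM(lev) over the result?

Base: id=10 (Alice), manager_id=8, lev 0.
Iteration 1: join on id=8 -> Dave (id 8, manager_id=4, lev 1).
Iteration 2: join on id=4 -> Eve (id 4, manager_id=1, lev 2).
Iteration 3: join on id=1 -> Uma (id 1, manager_id=NULL, lev 3).
Iteration 4: manager_id is NULL; no match; recursion stops.
SUM(lev) = 0 + 1 + 2 + 3 = 6.

6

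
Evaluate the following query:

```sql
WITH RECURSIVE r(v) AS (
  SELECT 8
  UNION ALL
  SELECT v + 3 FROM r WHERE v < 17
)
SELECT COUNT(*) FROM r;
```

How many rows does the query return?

Base: v=8.
Iteration 1: 8 < 17 holds -> v = 8 + 3 = 11.
Iteration 2: 11 < 17 holds -> v = 11 + 3 = 14.
Iteration 3: 14 < 17 holds -> v = 14 + 3 = 17.
Iteration 4: 17 < 17 fails; recursion stops.
Total rows emitted: 4.

4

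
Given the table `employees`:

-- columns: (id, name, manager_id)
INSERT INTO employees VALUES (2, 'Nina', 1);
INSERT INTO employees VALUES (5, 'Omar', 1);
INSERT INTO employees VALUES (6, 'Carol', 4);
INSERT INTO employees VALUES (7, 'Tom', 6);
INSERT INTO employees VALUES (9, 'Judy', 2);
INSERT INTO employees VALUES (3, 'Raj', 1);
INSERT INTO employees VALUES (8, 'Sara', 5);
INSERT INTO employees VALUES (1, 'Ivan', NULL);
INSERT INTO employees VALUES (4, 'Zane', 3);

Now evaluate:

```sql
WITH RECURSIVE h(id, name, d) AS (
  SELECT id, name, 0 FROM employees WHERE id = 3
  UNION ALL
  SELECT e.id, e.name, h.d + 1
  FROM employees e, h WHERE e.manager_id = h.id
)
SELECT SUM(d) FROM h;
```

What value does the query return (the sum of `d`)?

6

Base: id=3 (Raj) at d 0.
Iteration 1: rows with manager_id in {3} -> Zane (id 4, d 1).
Iteration 2: rows with manager_id in {4} -> Carol (id 6, d 2).
Iteration 3: rows with manager_id in {6} -> Tom (id 7, d 3).
Iteration 4: no rows with manager_id in {7}; recursion stops.
SUM(d) = 0 + 1 + 2 + 3 = 6.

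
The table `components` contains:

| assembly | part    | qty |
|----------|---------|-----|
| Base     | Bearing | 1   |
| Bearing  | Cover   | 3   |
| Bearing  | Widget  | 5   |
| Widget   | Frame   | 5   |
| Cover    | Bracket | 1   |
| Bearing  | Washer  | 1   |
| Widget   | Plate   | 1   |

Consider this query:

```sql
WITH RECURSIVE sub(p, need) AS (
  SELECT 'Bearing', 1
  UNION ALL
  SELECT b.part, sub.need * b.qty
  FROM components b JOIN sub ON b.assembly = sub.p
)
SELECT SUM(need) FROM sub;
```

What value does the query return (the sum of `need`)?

43

Base: (Bearing, need=1).
Iteration 1: components of {Bearing} -> Cover = 1*3 = 3, Washer = 1*1 = 1, Widget = 1*5 = 5.
Iteration 2: components of {Cover,Washer,Widget} -> Bracket = 3*1 = 3, Frame = 5*5 = 25, Plate = 5*1 = 5.
Iteration 3: no further components; recursion stops.
SUM(need) = 1 + 3 + 5 + 1 + 3 + 25 + 5 = 43.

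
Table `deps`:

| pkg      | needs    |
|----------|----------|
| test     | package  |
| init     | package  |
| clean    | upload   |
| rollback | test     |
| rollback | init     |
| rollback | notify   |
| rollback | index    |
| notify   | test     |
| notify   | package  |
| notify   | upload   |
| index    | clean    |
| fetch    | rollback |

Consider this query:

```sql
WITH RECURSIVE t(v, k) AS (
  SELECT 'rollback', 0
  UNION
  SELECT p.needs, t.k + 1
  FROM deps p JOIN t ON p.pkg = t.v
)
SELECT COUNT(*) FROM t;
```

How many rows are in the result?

11

Base: (rollback, k=0).
Iteration 1: edges from {rollback} -> (index, k=1), (init, k=1), (notify, k=1), (test, k=1).
Iteration 2: edges from {index,init,notify,test} -> (clean, k=2), (package, k=2), (test, k=2), (upload, k=2). [UNION drops 2 duplicate row(s)]
Iteration 3: edges from {clean,package,test,upload} -> (package, k=3), (upload, k=3).
Iteration 4: no outgoing edges from {package,upload}; recursion stops.
Total rows emitted: 11.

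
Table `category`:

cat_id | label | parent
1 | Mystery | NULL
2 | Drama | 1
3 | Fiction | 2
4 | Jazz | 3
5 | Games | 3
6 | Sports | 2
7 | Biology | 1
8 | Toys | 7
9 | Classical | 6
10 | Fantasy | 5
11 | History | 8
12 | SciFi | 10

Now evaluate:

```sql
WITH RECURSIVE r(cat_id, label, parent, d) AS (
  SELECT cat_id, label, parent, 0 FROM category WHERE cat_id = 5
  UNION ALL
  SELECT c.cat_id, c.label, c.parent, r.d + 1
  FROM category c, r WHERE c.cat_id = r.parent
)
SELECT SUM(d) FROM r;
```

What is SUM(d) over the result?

6

Base: cat_id=5 (Games), parent=3, d 0.
Iteration 1: join on cat_id=3 -> Fiction (id 3, parent=2, d 1).
Iteration 2: join on cat_id=2 -> Drama (id 2, parent=1, d 2).
Iteration 3: join on cat_id=1 -> Mystery (id 1, parent=NULL, d 3).
Iteration 4: parent is NULL; no match; recursion stops.
SUM(d) = 0 + 1 + 2 + 3 = 6.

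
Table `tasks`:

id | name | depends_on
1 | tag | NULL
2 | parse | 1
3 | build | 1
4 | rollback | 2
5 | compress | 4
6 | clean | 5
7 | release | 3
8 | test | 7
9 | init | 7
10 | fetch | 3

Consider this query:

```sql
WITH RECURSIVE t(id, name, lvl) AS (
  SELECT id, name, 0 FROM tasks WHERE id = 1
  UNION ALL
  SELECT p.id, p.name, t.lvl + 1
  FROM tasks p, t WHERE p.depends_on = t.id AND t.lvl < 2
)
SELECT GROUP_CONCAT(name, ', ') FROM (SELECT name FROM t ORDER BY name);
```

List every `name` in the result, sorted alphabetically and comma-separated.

build, fetch, parse, release, rollback, tag

Base: id=1 (tag) at lvl 0.
Iteration 1: rows with depends_on in {1} -> parse (id 2, lvl 1), build (id 3, lvl 1).
Iteration 2: rows with depends_on in {2,3} -> rollback (id 4, lvl 2), release (id 7, lvl 2), fetch (id 10, lvl 2).
Iteration 3: lvl < 2 fails for all current rows; recursion stops.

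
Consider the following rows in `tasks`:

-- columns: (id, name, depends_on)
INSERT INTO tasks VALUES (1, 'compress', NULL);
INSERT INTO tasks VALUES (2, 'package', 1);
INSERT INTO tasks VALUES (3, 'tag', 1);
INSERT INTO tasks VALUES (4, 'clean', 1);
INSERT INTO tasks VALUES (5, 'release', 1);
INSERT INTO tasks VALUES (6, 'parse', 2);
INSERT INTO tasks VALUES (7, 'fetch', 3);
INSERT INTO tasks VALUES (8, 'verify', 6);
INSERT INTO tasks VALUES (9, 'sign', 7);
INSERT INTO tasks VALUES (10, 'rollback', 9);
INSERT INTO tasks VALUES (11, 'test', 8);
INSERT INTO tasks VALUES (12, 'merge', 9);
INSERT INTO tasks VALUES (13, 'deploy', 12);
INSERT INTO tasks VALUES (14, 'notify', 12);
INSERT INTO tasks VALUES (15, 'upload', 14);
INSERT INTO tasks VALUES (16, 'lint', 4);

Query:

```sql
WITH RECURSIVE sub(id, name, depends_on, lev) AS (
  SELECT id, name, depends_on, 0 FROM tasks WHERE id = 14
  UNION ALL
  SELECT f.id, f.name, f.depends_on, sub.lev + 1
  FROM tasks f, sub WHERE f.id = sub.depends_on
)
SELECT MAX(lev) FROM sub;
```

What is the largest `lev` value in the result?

5

Base: id=14 (notify), depends_on=12, lev 0.
Iteration 1: join on id=12 -> merge (id 12, depends_on=9, lev 1).
Iteration 2: join on id=9 -> sign (id 9, depends_on=7, lev 2).
Iteration 3: join on id=7 -> fetch (id 7, depends_on=3, lev 3).
Iteration 4: join on id=3 -> tag (id 3, depends_on=1, lev 4).
Iteration 5: join on id=1 -> compress (id 1, depends_on=NULL, lev 5).
Iteration 6: depends_on is NULL; no match; recursion stops.
lev values: 0, 1, 2, 3, 4, 5; the maximum is 5.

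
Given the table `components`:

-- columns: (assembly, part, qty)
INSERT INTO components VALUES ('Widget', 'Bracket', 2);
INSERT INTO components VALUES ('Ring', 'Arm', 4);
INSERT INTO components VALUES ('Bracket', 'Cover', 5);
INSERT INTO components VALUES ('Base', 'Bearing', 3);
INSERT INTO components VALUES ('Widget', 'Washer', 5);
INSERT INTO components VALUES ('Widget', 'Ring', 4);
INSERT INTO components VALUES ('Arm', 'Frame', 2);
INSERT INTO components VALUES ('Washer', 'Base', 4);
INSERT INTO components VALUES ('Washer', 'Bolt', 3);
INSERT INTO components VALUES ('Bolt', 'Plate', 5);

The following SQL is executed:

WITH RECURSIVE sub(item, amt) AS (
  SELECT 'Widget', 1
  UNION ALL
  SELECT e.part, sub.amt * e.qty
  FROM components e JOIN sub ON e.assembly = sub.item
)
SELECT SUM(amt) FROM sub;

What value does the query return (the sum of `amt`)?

Base: (Widget, amt=1).
Iteration 1: components of {Widget} -> Bracket = 1*2 = 2, Ring = 1*4 = 4, Washer = 1*5 = 5.
Iteration 2: components of {Bracket,Ring,Washer} -> Arm = 4*4 = 16, Base = 5*4 = 20, Bolt = 5*3 = 15, Cover = 2*5 = 10.
Iteration 3: components of {Arm,Base,Bolt,Cover} -> Bearing = 20*3 = 60, Frame = 16*2 = 32, Plate = 15*5 = 75.
Iteration 4: no further components; recursion stops.
SUM(amt) = 1 + 5 + 4 + 2 + 20 + 15 + 16 + 10 + 60 + 75 + 32 = 240.

240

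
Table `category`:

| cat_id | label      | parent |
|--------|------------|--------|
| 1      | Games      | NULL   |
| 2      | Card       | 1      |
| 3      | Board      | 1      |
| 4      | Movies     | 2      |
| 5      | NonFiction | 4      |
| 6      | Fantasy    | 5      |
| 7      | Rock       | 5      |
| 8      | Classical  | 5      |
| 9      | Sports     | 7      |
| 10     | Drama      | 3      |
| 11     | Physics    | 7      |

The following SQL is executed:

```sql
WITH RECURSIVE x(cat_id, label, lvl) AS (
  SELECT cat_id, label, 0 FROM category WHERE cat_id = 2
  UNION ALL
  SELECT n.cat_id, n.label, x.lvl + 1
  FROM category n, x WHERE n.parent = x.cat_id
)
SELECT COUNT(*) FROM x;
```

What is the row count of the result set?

8

Base: cat_id=2 (Card) at lvl 0.
Iteration 1: rows with parent in {2} -> Movies (id 4, lvl 1).
Iteration 2: rows with parent in {4} -> NonFiction (id 5, lvl 2).
Iteration 3: rows with parent in {5} -> Fantasy (id 6, lvl 3), Rock (id 7, lvl 3), Classical (id 8, lvl 3).
Iteration 4: rows with parent in {6,7,8} -> Sports (id 9, lvl 4), Physics (id 11, lvl 4).
Iteration 5: no rows with parent in {9,11}; recursion stops.
Total rows emitted: 8.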